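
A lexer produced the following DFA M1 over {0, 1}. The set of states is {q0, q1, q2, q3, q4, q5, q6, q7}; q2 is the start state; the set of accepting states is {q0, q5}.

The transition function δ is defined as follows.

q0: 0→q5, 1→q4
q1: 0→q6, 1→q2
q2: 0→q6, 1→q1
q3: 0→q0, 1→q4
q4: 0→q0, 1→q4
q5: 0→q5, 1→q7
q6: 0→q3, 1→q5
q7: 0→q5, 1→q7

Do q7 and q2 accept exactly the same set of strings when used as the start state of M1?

No

All states are reachable from the start state.
Initial partition by acceptance: {q0,q5} | {q1,q2,q3,q4,q6,q7}.
On input 0, block {q1,q2,q3,q4,q6,q7} splits into {q1,q2,q6} and {q3,q4,q7}.
Refine {q1,q2,q6} on symbol 0: members go to different blocks, giving {q1,q2} and {q6}.
The partition is now stable with 4 blocks: {q0,q5} | {q1,q2} | {q3,q4,q7} | {q6}.
q7 and q2 end up in different blocks, so they are distinguishable. For instance, the string '0' is accepted from only q7.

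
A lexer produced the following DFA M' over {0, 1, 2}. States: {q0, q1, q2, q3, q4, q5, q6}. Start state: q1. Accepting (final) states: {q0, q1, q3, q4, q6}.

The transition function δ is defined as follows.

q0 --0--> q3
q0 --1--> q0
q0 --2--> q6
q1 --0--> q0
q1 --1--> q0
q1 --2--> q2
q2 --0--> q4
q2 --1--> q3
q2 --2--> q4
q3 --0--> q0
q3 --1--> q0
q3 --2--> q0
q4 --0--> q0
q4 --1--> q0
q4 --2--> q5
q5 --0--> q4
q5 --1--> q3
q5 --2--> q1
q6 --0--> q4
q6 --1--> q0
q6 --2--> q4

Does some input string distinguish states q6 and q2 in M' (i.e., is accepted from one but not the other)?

Start with accepting vs non-accepting: {q0,q1,q3,q4,q6} | {q2,q5}.
Split {q0,q1,q3,q4,q6} by δ(·,2) → {q0,q3,q6} and {q1,q4}.
Split {q0,q3,q6} by δ(·,0) → {q0,q3} and {q6}.
Split {q0,q3} by δ(·,2) → {q0} and {q3}.
No further refinement is possible. Final partition (5 blocks): {q0} | {q2,q5} | {q1,q4} | {q6} | {q3}.
q6 and q2 end up in different blocks, so they are distinguishable. For instance, the string 'ε' is accepted from only q6.

Yes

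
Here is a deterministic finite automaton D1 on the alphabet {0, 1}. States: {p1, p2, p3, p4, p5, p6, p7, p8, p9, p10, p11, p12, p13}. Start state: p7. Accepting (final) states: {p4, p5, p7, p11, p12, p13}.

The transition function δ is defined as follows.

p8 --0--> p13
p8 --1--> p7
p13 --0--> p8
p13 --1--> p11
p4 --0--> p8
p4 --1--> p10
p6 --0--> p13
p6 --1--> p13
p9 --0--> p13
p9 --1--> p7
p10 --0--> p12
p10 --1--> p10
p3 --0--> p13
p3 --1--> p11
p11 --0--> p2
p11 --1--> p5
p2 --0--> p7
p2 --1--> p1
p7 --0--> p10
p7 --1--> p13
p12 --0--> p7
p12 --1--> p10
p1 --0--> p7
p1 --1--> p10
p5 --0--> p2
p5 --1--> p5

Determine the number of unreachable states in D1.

No path from p7 leads to p3, p4, p6, p9; the other 9 states are all reachable.

4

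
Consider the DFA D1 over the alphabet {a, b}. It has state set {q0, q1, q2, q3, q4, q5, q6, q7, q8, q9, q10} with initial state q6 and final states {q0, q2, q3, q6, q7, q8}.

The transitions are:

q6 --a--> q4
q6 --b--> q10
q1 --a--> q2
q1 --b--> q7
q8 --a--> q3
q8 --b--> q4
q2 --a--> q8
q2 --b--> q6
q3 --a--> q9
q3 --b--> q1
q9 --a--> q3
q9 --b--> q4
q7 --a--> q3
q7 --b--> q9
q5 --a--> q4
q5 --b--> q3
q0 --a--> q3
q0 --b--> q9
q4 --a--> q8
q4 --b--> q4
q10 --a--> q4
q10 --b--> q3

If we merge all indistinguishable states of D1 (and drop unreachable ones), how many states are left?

9

Reachable states from the start: {q1,q2,q3,q4,q6,q7,q8,q9,q10}. Unreachable: {q0,q5} — drop them.
P0 = {q2,q3,q6,q7,q8} | {q1,q4,q9,q10}.
On input a, block {q2,q3,q6,q7,q8} splits into {q2,q7,q8} and {q3,q6}.
Refine {q2,q7,q8} on symbol a: members go to different blocks, giving {q7,q8} and {q2}.
On input a, block {q1,q4,q9,q10} splits into {q1} and {q4} and {q9} and {q10}.
On input b, block {q7,q8} splits into {q7} and {q8}.
Split {q3,q6} by δ(·,a) → {q3} and {q6}.
No further refinement is possible. Final partition (9 blocks): {q7} | {q1} | {q3} | {q2} | {q4} | {q9} | {q10} | {q8} | {q6}.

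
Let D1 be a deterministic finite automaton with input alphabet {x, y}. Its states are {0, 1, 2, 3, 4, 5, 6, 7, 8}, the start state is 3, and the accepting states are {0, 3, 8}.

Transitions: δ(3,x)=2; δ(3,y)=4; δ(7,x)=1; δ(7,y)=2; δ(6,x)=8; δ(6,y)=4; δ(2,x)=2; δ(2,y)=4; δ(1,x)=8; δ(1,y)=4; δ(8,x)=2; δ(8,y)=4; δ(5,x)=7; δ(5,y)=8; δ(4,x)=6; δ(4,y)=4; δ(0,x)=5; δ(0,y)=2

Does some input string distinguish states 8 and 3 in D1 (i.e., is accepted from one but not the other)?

States {0,1,5,7} cannot be reached from the start state, so discard them.
P0 = {3,8} | {2,4,6}.
On input x, block {2,4,6} splits into {2,4} and {6}.
Split {2,4} by δ(·,x) → {2} and {4}.
The partition is now stable with 4 blocks: {3,8} | {2} | {6} | {4}.
8 and 3 lie in the same block of the stable partition, so they are equivalent — no string distinguishes them.

No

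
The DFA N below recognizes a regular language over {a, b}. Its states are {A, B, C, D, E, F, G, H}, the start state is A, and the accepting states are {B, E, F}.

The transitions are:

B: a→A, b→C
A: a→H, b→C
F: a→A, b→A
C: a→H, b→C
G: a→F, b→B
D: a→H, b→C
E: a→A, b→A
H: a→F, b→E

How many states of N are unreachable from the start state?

Starting at A and following transitions, the reachable set is {A, C, E, F, H}. That leaves B, D, G unreachable — 3 in total.

3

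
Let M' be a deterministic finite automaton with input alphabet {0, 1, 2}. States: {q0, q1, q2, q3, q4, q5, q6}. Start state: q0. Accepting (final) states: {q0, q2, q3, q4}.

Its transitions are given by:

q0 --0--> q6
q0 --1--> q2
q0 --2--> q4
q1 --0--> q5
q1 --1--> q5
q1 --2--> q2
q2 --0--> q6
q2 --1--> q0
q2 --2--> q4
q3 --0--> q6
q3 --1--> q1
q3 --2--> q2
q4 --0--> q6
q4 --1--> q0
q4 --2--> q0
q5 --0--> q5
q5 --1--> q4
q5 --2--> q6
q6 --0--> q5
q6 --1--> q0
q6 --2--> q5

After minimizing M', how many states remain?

2

First remove the unreachable states {q1,q3}; 5 states remain.
P0 = {q0,q2,q4} | {q5,q6}.
The partition is now stable with 2 blocks: {q0,q2,q4} | {q5,q6}.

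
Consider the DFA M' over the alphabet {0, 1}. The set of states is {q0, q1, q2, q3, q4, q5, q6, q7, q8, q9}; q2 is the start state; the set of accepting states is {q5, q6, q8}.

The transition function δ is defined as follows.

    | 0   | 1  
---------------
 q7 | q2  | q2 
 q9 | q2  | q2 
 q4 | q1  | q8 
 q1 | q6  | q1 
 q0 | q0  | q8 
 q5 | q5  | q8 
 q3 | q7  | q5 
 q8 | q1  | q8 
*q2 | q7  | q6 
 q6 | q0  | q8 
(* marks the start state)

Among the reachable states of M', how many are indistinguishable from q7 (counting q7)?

States {q3,q4,q5,q9} cannot be reached from the start state, so discard them.
Initial partition by acceptance: {q6,q8} | {q0,q1,q2,q7}.
Split {q0,q1,q2,q7} by δ(·,0) → {q0,q2,q7} and {q1}.
Split {q6,q8} by δ(·,0) → {q6} and {q8}.
Refine {q0,q2,q7} on symbol 1: members go to different blocks, giving {q0} and {q2} and {q7}.
No further refinement is possible. Final partition (6 blocks): {q6} | {q0} | {q1} | {q8} | {q2} | {q7}.
The equivalence class containing q7 is {q7}, of size 1.

1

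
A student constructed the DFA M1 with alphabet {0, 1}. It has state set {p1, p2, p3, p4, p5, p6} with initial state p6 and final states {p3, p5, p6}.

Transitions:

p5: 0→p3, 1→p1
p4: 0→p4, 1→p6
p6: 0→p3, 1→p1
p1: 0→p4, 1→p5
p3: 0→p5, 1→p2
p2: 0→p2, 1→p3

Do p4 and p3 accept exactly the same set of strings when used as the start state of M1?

No

Every state is reachable, so we keep all 6.
P0 = {p3,p5,p6} | {p1,p2,p4}.
The partition is now stable with 2 blocks: {p3,p5,p6} | {p1,p2,p4}.
p4 and p3 end up in different blocks, so they are distinguishable. For instance, the string 'ε' is accepted from only p3.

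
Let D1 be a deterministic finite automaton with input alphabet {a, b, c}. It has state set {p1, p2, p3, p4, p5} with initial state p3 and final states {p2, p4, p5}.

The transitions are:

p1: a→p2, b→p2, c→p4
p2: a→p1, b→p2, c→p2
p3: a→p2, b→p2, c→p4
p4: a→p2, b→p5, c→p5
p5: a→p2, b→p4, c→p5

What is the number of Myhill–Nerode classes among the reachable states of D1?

3

P0 = {p2,p4,p5} | {p1,p3}.
On input a, block {p2,p4,p5} splits into {p4,p5} and {p2}.
No further refinement is possible. Final partition (3 blocks): {p4,p5} | {p1,p3} | {p2}.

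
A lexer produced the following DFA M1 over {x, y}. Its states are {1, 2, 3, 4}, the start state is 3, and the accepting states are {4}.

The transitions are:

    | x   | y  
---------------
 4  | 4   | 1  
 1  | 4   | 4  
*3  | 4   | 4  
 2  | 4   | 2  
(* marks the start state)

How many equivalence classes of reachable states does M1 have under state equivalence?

2

States {2} cannot be reached from the start state, so discard them.
P0 = {4} | {1,3}.
Stable partition: {4} | {1,3} — 2 equivalence classes.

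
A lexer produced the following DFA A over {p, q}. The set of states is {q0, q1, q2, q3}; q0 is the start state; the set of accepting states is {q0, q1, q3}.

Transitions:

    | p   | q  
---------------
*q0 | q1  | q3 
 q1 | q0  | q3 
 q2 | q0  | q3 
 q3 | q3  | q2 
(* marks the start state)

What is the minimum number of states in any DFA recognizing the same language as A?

All states are reachable from the start state.
Initial partition by acceptance: {q0,q1,q3} | {q2}.
Refine {q0,q1,q3} on symbol q: members go to different blocks, giving {q0,q1} and {q3}.
Stable partition: {q0,q1} | {q2} | {q3} — 3 equivalence classes.

3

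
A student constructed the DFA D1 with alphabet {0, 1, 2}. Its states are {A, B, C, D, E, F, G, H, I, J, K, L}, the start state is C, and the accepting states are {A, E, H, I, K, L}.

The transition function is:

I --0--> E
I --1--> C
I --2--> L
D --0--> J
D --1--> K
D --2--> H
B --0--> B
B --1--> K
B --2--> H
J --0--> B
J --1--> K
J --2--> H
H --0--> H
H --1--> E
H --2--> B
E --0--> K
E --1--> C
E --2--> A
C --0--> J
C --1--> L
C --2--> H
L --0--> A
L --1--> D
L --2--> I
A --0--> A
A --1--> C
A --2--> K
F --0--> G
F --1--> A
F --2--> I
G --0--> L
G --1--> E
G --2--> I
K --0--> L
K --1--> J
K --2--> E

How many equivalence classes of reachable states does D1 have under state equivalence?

3

Reachable states from the start: {A,B,C,D,E,H,I,J,K,L}. Unreachable: {F,G} — drop them.
Initial partition by acceptance: {A,E,H,I,K,L} | {B,C,D,J}.
On input 1, block {A,E,H,I,K,L} splits into {A,E,I,K,L} and {H}.
No further refinement is possible. Final partition (3 blocks): {A,E,I,K,L} | {B,C,D,J} | {H}.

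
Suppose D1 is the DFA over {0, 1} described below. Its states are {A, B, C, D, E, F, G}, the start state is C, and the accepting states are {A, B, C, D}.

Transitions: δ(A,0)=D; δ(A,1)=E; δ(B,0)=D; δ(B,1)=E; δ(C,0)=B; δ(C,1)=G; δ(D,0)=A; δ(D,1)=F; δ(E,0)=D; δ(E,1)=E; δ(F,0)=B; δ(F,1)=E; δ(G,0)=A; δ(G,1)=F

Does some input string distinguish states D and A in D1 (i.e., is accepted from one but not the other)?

No

All states are reachable from the start state.
Start with accepting vs non-accepting: {A,B,C,D} | {E,F,G}.
The partition is now stable with 2 blocks: {A,B,C,D} | {E,F,G}.
D and A lie in the same block of the stable partition, so they are equivalent — no string distinguishes them.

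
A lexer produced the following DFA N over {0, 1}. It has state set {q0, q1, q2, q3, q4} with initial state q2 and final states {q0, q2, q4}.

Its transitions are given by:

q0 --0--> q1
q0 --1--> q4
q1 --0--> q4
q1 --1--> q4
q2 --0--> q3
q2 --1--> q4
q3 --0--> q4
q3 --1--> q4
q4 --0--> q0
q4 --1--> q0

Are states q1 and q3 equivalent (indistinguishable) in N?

Yes

All states are reachable from the start state.
P0 = {q0,q2,q4} | {q1,q3}.
Split {q0,q2,q4} by δ(·,0) → {q0,q2} and {q4}.
The partition is now stable with 3 blocks: {q0,q2} | {q1,q3} | {q4}.
q1 and q3 lie in the same block of the stable partition, so they are equivalent — no string distinguishes them.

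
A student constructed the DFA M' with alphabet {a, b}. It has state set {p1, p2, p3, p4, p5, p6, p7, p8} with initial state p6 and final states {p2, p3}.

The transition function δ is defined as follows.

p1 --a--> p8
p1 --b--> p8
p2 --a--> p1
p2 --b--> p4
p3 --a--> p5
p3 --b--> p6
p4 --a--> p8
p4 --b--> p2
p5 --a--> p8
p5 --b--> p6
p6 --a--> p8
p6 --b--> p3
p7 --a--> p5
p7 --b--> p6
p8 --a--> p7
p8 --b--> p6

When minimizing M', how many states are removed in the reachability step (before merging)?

3

BFS from p6 reaches {p3, p5, p6, p7, p8}; the 3 state(s) p1, p2, p4 are never visited.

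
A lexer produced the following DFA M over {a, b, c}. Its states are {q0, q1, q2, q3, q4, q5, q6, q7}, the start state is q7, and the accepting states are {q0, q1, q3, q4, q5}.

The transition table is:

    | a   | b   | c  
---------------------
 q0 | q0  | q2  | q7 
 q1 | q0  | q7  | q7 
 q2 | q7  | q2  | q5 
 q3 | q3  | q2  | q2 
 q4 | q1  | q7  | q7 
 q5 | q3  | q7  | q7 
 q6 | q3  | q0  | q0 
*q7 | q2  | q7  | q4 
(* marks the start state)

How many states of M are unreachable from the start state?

Starting at q7 and following transitions, the reachable set is {q0, q1, q2, q3, q4, q5, q7}. That leaves q6 unreachable — 1 in total.

1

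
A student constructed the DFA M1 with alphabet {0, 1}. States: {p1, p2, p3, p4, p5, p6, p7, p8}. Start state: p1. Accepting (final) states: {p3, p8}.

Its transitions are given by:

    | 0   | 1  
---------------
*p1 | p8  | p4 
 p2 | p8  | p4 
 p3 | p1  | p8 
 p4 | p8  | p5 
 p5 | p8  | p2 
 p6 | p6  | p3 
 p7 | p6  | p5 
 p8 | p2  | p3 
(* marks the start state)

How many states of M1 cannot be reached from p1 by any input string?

2

No path from p1 leads to p6, p7; the other 6 states are all reachable.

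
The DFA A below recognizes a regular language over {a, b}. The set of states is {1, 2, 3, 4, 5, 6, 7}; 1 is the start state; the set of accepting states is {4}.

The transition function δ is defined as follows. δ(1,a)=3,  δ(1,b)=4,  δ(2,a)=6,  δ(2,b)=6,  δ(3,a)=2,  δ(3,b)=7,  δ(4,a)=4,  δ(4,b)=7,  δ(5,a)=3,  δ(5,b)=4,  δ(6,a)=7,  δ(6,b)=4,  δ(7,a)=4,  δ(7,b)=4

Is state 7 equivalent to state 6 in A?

States {5} cannot be reached from the start state, so discard them.
Initial partition by acceptance: {4} | {1,2,3,6,7}.
Split {1,2,3,6,7} by δ(·,a) → {1,2,3,6} and {7}.
On input a, block {1,2,3,6} splits into {1,2,3} and {6}.
Refine {1,2,3} on symbol a: members go to different blocks, giving {1,3} and {2}.
On input a, block {1,3} splits into {1} and {3}.
No further refinement is possible. Final partition (6 blocks): {4} | {1} | {7} | {6} | {2} | {3}.
7 and 6 end up in different blocks, so they are distinguishable. For instance, the string 'a' is accepted from only 7.

No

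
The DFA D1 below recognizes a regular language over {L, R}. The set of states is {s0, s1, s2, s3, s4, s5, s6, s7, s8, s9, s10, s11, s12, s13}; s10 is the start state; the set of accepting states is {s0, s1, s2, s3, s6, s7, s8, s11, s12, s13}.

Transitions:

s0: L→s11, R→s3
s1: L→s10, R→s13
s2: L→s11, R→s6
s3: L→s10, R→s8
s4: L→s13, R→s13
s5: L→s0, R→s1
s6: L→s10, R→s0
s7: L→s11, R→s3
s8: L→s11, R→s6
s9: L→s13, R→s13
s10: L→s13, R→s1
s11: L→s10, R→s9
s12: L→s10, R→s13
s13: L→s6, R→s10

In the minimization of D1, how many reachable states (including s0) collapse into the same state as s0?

2

Reachable states from the start: {s0,s1,s3,s6,s8,s9,s10,s11,s13}. Unreachable: {s2,s4,s5,s7,s12} — drop them.
Start with accepting vs non-accepting: {s0,s1,s3,s6,s8,s11,s13} | {s9,s10}.
Refine {s0,s1,s3,s6,s8,s11,s13} on symbol L: members go to different blocks, giving {s1,s3,s6,s11} and {s0,s8,s13}.
Refine {s1,s3,s6,s11} on symbol R: members go to different blocks, giving {s1,s3,s6} and {s11}.
Split {s9,s10} by δ(·,R) → {s9} and {s10}.
On input L, block {s0,s8,s13} splits into {s0,s8} and {s13}.
Split {s1,s3,s6} by δ(·,R) → {s3,s6} and {s1}.
Stable partition: {s3,s6} | {s9} | {s0,s8} | {s11} | {s10} | {s13} | {s1} — 7 equivalence classes.
State s0 belongs to the block {s0,s8}, which has 2 states.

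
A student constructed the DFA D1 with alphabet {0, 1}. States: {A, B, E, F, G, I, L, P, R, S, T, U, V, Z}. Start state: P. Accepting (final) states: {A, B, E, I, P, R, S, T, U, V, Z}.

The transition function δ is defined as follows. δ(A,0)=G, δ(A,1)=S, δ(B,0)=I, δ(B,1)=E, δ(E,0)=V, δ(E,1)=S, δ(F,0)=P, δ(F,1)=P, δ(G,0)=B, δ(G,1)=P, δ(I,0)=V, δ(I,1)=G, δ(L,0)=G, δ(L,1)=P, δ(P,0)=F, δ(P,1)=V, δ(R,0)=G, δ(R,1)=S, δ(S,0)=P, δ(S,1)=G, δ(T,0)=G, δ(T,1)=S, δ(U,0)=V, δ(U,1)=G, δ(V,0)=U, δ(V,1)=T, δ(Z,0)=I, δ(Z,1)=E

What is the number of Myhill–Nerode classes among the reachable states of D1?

9

First remove the unreachable states {A,L,R,Z}; 10 states remain.
Initial partition by acceptance: {B,E,I,P,S,T,U,V} | {F,G}.
Split {B,E,I,P,S,T,U,V} by δ(·,0) → {B,E,I,S,U,V} and {P,T}.
Split {B,E,I,S,U,V} by δ(·,0) → {B,E,I,U,V} and {S}.
Split {B,E,I,U,V} by δ(·,1) → {I,U} and {E} and {V} and {B}.
Split {F,G} by δ(·,0) → {F} and {G}.
On input 0, block {P,T} splits into {P} and {T}.
No further refinement is possible. Final partition (9 blocks): {I,U} | {F} | {P} | {S} | {E} | {V} | {B} | {G} | {T}.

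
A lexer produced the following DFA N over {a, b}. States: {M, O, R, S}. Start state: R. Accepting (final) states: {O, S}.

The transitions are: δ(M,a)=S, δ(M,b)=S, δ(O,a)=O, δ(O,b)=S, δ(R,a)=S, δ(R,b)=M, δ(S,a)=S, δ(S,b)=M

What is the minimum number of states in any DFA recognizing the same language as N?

3

First remove the unreachable states {O}; 3 states remain.
P0 = {S} | {M,R}.
On input b, block {M,R} splits into {R} and {M}.
No further refinement is possible. Final partition (3 blocks): {S} | {R} | {M}.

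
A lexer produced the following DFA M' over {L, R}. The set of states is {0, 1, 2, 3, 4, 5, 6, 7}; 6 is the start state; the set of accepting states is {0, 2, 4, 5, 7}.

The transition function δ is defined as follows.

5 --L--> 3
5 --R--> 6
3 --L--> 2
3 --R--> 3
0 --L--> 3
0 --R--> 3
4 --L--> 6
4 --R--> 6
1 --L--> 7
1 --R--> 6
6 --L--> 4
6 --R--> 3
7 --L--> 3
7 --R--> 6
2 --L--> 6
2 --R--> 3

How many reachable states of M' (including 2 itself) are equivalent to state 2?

2

First remove the unreachable states {0,1,5,7}; 4 states remain.
Initial partition by acceptance: {2,4} | {3,6}.
The partition is now stable with 2 blocks: {2,4} | {3,6}.
The equivalence class containing 2 is {2,4}, of size 2.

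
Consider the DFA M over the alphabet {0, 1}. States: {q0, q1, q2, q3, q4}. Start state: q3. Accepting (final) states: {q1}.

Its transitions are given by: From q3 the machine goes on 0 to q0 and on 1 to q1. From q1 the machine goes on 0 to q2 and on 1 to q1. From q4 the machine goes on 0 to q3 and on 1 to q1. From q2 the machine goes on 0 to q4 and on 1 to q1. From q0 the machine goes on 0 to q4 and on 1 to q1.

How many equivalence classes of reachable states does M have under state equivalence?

Start with accepting vs non-accepting: {q1} | {q0,q2,q3,q4}.
Stable partition: {q1} | {q0,q2,q3,q4} — 2 equivalence classes.

2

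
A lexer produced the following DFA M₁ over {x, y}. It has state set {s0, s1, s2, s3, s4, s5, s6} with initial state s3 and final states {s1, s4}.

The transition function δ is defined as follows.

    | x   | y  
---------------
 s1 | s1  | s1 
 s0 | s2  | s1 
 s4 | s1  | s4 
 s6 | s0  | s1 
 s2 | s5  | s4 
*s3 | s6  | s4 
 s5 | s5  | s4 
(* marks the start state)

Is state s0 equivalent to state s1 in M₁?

Initial partition by acceptance: {s1,s4} | {s0,s2,s3,s5,s6}.
Stable partition: {s1,s4} | {s0,s2,s3,s5,s6} — 2 equivalence classes.
s0 and s1 end up in different blocks, so they are distinguishable. For instance, the string 'ε' is accepted from only s1.

No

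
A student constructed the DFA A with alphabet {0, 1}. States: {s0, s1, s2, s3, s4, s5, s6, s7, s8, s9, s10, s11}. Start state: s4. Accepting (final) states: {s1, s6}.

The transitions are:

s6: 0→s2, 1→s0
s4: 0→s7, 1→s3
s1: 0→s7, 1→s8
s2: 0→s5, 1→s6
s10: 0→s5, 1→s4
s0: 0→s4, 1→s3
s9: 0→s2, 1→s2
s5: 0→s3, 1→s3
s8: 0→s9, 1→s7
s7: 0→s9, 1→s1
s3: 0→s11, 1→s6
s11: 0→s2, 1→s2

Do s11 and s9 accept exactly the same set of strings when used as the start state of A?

First remove the unreachable states {s10}; 11 states remain.
Start with accepting vs non-accepting: {s1,s6} | {s0,s2,s3,s4,s5,s7,s8,s9,s11}.
On input 1, block {s0,s2,s3,s4,s5,s7,s8,s9,s11} splits into {s0,s4,s5,s8,s9,s11} and {s2,s3,s7}.
Refine {s0,s4,s5,s8,s9,s11} on symbol 0: members go to different blocks, giving {s4,s5,s9,s11} and {s0,s8}.
No further refinement is possible. Final partition (4 blocks): {s1,s6} | {s4,s5,s9,s11} | {s2,s3,s7} | {s0,s8}.
s11 and s9 lie in the same block of the stable partition, so they are equivalent — no string distinguishes them.

Yes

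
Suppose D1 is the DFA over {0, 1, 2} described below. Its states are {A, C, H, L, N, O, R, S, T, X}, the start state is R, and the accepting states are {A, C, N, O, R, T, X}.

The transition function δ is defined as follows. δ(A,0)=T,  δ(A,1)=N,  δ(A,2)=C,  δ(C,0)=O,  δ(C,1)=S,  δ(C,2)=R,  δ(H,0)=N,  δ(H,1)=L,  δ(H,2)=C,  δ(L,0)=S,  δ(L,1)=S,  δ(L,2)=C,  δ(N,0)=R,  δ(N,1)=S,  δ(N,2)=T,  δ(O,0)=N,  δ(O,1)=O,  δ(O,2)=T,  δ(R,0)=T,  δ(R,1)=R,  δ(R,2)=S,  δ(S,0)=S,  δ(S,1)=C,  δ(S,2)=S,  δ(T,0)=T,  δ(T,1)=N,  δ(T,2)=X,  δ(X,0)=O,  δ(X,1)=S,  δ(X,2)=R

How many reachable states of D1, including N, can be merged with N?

Reachable states from the start: {C,N,O,R,S,T,X}. Unreachable: {A,H,L} — drop them.
Start with accepting vs non-accepting: {C,N,O,R,T,X} | {S}.
Split {C,N,O,R,T,X} by δ(·,1) → {O,R,T} and {C,N,X}.
Refine {O,R,T} on symbol 0: members go to different blocks, giving {R,T} and {O}.
Split {R,T} by δ(·,1) → {T} and {R}.
Split {C,N,X} by δ(·,0) → {C,X} and {N}.
Stable partition: {T} | {S} | {C,X} | {O} | {R} | {N} — 6 equivalence classes.
State N belongs to the block {N}, which has 1 states.

1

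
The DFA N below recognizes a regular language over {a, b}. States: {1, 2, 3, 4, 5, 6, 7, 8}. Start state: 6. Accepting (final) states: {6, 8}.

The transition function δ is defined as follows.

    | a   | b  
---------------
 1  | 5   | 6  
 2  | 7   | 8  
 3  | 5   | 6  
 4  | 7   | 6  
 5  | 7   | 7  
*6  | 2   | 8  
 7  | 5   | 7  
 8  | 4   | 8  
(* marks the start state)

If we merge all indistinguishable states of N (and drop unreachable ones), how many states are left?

States {1,3} cannot be reached from the start state, so discard them.
Start with accepting vs non-accepting: {6,8} | {2,4,5,7}.
On input b, block {2,4,5,7} splits into {2,4} and {5,7}.
Stable partition: {6,8} | {2,4} | {5,7} — 3 equivalence classes.

3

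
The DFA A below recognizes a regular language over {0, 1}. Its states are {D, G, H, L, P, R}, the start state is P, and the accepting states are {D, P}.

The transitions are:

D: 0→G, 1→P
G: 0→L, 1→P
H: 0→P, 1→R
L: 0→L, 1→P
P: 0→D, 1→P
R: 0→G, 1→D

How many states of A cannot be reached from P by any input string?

2

No path from P leads to H, R; the other 4 states are all reachable.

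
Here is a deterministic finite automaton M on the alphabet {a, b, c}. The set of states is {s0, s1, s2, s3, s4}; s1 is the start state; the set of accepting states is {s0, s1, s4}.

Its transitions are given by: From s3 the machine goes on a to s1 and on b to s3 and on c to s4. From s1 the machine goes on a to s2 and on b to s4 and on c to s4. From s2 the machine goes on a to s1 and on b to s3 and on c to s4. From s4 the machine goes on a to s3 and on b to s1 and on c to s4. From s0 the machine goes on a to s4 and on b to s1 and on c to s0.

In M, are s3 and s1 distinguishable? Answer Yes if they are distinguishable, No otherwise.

Yes

Reachable states from the start: {s1,s2,s3,s4}. Unreachable: {s0} — drop them.
P0 = {s1,s4} | {s2,s3}.
Stable partition: {s1,s4} | {s2,s3} — 2 equivalence classes.
s3 and s1 end up in different blocks, so they are distinguishable. For instance, the string 'ε' is accepted from only s1.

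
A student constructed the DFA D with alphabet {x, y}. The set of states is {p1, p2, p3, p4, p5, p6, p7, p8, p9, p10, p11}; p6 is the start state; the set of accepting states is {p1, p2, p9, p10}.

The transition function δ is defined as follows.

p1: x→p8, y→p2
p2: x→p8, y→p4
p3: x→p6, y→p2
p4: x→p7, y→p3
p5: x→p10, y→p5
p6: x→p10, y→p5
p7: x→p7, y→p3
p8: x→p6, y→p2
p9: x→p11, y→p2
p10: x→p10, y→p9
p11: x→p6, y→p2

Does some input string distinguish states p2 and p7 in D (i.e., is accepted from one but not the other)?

First remove the unreachable states {p1}; 10 states remain.
Start with accepting vs non-accepting: {p2,p9,p10} | {p3,p4,p5,p6,p7,p8,p11}.
On input x, block {p2,p9,p10} splits into {p2,p9} and {p10}.
Split {p2,p9} by δ(·,y) → {p2} and {p9}.
Refine {p3,p4,p5,p6,p7,p8,p11} on symbol x: members go to different blocks, giving {p3,p4,p7,p8,p11} and {p5,p6}.
On input x, block {p3,p4,p7,p8,p11} splits into {p3,p8,p11} and {p4,p7}.
The partition is now stable with 6 blocks: {p2} | {p3,p8,p11} | {p10} | {p9} | {p5,p6} | {p4,p7}.
p2 and p7 end up in different blocks, so they are distinguishable. For instance, the string 'ε' is accepted from only p2.

Yes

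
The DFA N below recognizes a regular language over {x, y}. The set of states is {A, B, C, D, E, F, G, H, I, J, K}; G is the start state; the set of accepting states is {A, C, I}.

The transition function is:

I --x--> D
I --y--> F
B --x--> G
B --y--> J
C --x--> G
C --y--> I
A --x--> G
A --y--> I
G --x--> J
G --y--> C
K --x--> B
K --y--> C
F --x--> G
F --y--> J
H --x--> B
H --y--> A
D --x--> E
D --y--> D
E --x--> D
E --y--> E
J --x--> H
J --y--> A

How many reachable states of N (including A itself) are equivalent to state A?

2

States {K} cannot be reached from the start state, so discard them.
Initial partition by acceptance: {A,C,I} | {B,D,E,F,G,H,J}.
Split {A,C,I} by δ(·,y) → {A,C} and {I}.
On input y, block {B,D,E,F,G,H,J} splits into {B,D,E,F} and {G,H,J}.
Split {B,D,E,F} by δ(·,x) → {B,F} and {D,E}.
On input x, block {G,H,J} splits into {G,J} and {H}.
Split {G,J} by δ(·,x) → {G} and {J}.
No further refinement is possible. Final partition (7 blocks): {A,C} | {B,F} | {I} | {G} | {D,E} | {H} | {J}.
The equivalence class containing A is {A,C}, of size 2.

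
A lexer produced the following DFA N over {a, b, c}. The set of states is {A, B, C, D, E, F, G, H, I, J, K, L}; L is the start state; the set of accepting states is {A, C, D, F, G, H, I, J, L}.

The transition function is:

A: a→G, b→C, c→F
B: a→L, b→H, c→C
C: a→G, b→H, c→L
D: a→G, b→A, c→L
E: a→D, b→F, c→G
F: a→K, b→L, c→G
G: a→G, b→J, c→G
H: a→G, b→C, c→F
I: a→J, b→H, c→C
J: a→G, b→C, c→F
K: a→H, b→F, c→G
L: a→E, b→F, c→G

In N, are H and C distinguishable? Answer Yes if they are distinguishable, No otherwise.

No

States {B,I} cannot be reached from the start state, so discard them.
P0 = {A,C,D,F,G,H,J,L} | {E,K}.
Split {A,C,D,F,G,H,J,L} by δ(·,a) → {A,C,D,G,H,J} and {F,L}.
On input c, block {A,C,D,G,H,J} splits into {A,C,D,H,J} and {G}.
Stable partition: {A,C,D,H,J} | {E,K} | {F,L} | {G} — 4 equivalence classes.
H and C lie in the same block of the stable partition, so they are equivalent — no string distinguishes them.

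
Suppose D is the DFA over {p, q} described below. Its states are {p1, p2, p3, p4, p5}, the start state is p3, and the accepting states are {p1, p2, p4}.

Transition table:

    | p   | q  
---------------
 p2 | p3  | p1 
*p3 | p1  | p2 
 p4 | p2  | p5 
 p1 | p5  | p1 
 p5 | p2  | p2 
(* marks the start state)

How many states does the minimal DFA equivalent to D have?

2

Reachable states from the start: {p1,p2,p3,p5}. Unreachable: {p4} — drop them.
Initial partition by acceptance: {p1,p2} | {p3,p5}.
Stable partition: {p1,p2} | {p3,p5} — 2 equivalence classes.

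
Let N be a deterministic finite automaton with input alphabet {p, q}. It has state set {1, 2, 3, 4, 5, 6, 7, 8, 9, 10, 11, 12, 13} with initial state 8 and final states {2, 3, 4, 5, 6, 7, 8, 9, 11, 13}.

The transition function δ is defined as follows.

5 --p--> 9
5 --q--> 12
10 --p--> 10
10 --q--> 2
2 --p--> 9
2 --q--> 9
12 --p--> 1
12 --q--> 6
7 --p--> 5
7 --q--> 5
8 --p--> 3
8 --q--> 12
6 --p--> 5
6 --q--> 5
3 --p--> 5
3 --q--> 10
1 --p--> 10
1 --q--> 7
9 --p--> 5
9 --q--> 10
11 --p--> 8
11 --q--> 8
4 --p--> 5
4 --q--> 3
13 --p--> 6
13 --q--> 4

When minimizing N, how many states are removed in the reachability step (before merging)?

3

No path from 8 leads to 4, 11, 13; the other 10 states are all reachable.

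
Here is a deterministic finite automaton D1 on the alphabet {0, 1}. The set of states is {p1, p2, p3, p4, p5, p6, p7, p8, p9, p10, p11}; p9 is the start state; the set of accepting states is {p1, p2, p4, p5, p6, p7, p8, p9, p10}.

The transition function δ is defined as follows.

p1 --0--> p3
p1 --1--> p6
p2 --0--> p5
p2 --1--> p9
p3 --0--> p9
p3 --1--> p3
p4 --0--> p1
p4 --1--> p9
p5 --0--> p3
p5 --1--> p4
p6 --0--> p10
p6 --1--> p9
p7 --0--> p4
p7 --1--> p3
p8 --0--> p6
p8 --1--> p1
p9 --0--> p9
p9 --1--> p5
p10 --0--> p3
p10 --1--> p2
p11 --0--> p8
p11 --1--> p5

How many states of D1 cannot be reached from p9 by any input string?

Starting at p9 and following transitions, the reachable set is {p1, p2, p3, p4, p5, p6, p9, p10}. That leaves p7, p8, p11 unreachable — 3 in total.

3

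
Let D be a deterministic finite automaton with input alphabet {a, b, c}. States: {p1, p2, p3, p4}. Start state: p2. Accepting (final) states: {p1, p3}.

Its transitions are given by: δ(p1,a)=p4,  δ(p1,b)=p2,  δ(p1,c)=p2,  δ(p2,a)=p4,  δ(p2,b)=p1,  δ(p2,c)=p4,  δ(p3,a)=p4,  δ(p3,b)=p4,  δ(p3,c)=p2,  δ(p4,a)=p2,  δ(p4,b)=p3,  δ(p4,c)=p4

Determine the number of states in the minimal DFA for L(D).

All states are reachable from the start state.
Initial partition by acceptance: {p1,p3} | {p2,p4}.
Stable partition: {p1,p3} | {p2,p4} — 2 equivalence classes.

2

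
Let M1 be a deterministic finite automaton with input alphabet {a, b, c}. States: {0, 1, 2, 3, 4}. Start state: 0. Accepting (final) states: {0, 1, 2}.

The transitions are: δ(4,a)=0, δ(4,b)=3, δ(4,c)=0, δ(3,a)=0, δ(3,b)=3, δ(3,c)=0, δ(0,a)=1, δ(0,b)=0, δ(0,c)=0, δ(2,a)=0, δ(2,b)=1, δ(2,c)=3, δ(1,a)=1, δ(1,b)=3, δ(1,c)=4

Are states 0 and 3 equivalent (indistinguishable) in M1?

No

States {2} cannot be reached from the start state, so discard them.
Initial partition by acceptance: {0,1} | {3,4}.
On input b, block {0,1} splits into {0} and {1}.
The partition is now stable with 3 blocks: {0} | {3,4} | {1}.
0 and 3 end up in different blocks, so they are distinguishable. For instance, the string 'ε' is accepted from only 0.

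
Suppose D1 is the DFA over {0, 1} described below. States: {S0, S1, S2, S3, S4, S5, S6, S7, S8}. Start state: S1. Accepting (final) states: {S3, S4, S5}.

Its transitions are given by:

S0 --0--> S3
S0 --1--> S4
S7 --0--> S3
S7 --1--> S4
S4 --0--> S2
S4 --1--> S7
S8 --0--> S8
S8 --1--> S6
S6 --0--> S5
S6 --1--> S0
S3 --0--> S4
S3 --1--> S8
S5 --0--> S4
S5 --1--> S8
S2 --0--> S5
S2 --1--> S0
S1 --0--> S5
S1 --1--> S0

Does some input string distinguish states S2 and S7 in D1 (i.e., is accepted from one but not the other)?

Yes

Start with accepting vs non-accepting: {S3,S4,S5} | {S0,S1,S2,S6,S7,S8}.
On input 0, block {S3,S4,S5} splits into {S3,S5} and {S4}.
Refine {S0,S1,S2,S6,S7,S8} on symbol 0: members go to different blocks, giving {S0,S1,S2,S6,S7} and {S8}.
Refine {S0,S1,S2,S6,S7} on symbol 1: members go to different blocks, giving {S1,S2,S6} and {S0,S7}.
No further refinement is possible. Final partition (5 blocks): {S3,S5} | {S1,S2,S6} | {S4} | {S8} | {S0,S7}.
S2 and S7 end up in different blocks, so they are distinguishable. For instance, the string '1' is accepted from only S7.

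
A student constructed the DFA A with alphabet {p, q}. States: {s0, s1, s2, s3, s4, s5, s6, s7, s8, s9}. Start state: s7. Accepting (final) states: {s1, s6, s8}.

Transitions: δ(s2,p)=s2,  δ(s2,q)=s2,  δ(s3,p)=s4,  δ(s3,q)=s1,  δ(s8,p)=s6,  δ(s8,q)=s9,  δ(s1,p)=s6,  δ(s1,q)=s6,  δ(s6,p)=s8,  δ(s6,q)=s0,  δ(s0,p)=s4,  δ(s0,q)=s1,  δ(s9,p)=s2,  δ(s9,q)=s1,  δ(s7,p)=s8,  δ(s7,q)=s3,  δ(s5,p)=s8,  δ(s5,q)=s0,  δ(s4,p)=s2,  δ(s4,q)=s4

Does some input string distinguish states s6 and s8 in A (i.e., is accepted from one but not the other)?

States {s5} cannot be reached from the start state, so discard them.
Start with accepting vs non-accepting: {s1,s6,s8} | {s0,s2,s3,s4,s7,s9}.
Split {s1,s6,s8} by δ(·,q) → {s6,s8} and {s1}.
Refine {s0,s2,s3,s4,s7,s9} on symbol p: members go to different blocks, giving {s0,s2,s3,s4,s9} and {s7}.
Split {s0,s2,s3,s4,s9} by δ(·,q) → {s0,s3,s9} and {s2,s4}.
The partition is now stable with 5 blocks: {s6,s8} | {s0,s3,s9} | {s1} | {s7} | {s2,s4}.
s6 and s8 lie in the same block of the stable partition, so they are equivalent — no string distinguishes them.

No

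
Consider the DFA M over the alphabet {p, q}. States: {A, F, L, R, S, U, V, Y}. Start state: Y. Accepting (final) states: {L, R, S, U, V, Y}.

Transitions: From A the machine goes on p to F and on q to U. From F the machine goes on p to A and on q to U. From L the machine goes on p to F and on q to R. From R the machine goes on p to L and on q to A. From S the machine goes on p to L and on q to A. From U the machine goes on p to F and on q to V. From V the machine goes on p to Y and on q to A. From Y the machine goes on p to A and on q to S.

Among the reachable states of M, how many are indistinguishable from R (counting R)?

Every state is reachable, so we keep all 8.
Initial partition by acceptance: {L,R,S,U,V,Y} | {A,F}.
Split {L,R,S,U,V,Y} by δ(·,p) → {R,S,V} and {L,U,Y}.
The partition is now stable with 3 blocks: {R,S,V} | {A,F} | {L,U,Y}.
State R belongs to the block {R,S,V}, which has 3 states.

3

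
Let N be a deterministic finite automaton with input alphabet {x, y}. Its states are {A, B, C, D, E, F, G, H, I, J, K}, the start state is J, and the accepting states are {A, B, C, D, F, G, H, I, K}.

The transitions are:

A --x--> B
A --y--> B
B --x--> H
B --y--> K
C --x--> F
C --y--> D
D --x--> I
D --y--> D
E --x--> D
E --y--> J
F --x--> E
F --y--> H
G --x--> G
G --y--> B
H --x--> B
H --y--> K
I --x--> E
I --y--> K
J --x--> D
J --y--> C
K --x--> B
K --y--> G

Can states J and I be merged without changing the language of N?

No

Reachable states from the start: {B,C,D,E,F,G,H,I,J,K}. Unreachable: {A} — drop them.
Initial partition by acceptance: {B,C,D,F,G,H,I,K} | {E,J}.
On input x, block {B,C,D,F,G,H,I,K} splits into {B,C,D,G,H,K} and {F,I}.
Split {B,C,D,G,H,K} by δ(·,x) → {B,G,H,K} and {C,D}.
Split {E,J} by δ(·,y) → {E} and {J}.
Stable partition: {B,G,H,K} | {E} | {F,I} | {C,D} | {J} — 5 equivalence classes.
J and I end up in different blocks, so they are distinguishable. For instance, the string 'ε' is accepted from only I.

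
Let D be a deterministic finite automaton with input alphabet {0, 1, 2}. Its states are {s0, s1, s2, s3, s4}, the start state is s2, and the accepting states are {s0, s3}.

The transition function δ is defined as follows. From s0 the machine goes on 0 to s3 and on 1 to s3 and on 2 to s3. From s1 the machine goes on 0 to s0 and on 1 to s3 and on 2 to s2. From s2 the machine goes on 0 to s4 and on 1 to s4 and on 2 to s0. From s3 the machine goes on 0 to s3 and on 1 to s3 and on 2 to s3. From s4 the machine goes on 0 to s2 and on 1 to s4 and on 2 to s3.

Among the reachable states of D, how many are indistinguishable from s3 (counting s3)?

2

Reachable states from the start: {s0,s2,s3,s4}. Unreachable: {s1} — drop them.
Start with accepting vs non-accepting: {s0,s3} | {s2,s4}.
The partition is now stable with 2 blocks: {s0,s3} | {s2,s4}.
The equivalence class containing s3 is {s0,s3}, of size 2.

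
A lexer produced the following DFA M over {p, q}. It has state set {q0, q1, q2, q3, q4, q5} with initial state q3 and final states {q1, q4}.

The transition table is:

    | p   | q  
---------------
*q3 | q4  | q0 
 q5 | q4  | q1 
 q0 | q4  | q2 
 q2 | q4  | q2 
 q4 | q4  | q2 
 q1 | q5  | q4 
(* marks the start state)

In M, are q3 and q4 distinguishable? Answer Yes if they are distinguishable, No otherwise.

Yes

Reachable states from the start: {q0,q2,q3,q4}. Unreachable: {q1,q5} — drop them.
Start with accepting vs non-accepting: {q4} | {q0,q2,q3}.
No further refinement is possible. Final partition (2 blocks): {q4} | {q0,q2,q3}.
q3 and q4 end up in different blocks, so they are distinguishable. For instance, the string 'ε' is accepted from only q4.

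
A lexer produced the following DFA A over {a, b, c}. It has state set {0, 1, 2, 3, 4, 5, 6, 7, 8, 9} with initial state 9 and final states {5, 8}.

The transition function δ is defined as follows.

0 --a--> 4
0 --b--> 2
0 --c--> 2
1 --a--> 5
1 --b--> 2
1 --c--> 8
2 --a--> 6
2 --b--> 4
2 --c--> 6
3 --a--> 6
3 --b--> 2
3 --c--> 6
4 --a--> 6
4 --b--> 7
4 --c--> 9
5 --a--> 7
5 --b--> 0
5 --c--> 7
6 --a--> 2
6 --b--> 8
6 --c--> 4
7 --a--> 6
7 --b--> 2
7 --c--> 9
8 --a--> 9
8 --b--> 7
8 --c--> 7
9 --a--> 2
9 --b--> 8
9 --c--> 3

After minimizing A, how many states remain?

Reachable states from the start: {2,3,4,6,7,8,9}. Unreachable: {0,1,5} — drop them.
P0 = {8} | {2,3,4,6,7,9}.
Split {2,3,4,6,7,9} by δ(·,b) → {2,3,4,7} and {6,9}.
No further refinement is possible. Final partition (3 blocks): {8} | {2,3,4,7} | {6,9}.

3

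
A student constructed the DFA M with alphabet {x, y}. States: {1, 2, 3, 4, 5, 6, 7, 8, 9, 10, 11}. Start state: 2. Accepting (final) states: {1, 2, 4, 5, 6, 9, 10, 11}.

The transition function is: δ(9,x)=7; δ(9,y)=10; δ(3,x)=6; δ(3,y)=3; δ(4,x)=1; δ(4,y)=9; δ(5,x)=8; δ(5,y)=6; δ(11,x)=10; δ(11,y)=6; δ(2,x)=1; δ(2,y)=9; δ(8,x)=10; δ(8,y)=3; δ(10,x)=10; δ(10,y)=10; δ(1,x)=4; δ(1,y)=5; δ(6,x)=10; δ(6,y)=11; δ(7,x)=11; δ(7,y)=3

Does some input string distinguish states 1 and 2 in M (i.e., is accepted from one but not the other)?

No

All states are reachable from the start state.
P0 = {1,2,4,5,6,9,10,11} | {3,7,8}.
On input x, block {1,2,4,5,6,9,10,11} splits into {1,2,4,6,10,11} and {5,9}.
Split {1,2,4,6,10,11} by δ(·,y) → {1,2,4} and {6,10,11}.
Stable partition: {1,2,4} | {3,7,8} | {5,9} | {6,10,11} — 4 equivalence classes.
1 and 2 lie in the same block of the stable partition, so they are equivalent — no string distinguishes them.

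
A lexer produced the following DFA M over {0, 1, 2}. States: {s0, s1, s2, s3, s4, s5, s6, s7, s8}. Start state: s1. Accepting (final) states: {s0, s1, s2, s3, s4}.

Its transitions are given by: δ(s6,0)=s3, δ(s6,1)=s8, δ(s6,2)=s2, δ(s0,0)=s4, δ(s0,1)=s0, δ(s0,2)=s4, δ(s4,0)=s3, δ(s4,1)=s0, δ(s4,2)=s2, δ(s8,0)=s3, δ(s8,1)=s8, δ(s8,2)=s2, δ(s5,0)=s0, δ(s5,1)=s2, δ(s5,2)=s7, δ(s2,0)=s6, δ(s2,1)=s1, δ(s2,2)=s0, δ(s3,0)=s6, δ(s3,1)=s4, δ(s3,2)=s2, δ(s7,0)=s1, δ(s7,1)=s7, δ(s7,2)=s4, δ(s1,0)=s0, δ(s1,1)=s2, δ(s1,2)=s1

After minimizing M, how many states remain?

6

First remove the unreachable states {s5,s7}; 7 states remain.
P0 = {s0,s1,s2,s3,s4} | {s6,s8}.
Refine {s0,s1,s2,s3,s4} on symbol 0: members go to different blocks, giving {s0,s1,s4} and {s2,s3}.
Refine {s0,s1,s4} on symbol 0: members go to different blocks, giving {s0,s1} and {s4}.
On input 0, block {s0,s1} splits into {s0} and {s1}.
Refine {s2,s3} on symbol 1: members go to different blocks, giving {s2} and {s3}.
The partition is now stable with 6 blocks: {s0} | {s6,s8} | {s2} | {s4} | {s1} | {s3}.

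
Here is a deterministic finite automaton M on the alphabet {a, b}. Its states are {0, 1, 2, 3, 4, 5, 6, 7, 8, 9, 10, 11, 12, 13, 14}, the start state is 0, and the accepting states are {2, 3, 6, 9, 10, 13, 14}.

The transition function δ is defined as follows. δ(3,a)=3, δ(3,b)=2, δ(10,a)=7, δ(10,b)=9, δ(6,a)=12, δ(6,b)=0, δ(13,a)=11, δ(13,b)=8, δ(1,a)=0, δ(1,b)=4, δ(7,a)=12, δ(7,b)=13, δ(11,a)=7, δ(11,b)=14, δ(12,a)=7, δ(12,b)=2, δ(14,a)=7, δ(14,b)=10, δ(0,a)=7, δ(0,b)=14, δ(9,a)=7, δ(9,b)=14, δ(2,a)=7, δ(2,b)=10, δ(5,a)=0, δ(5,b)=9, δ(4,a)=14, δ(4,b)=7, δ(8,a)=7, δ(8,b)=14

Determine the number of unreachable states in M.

5

No path from 0 leads to 1, 3, 4, 5, 6; the other 10 states are all reachable.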